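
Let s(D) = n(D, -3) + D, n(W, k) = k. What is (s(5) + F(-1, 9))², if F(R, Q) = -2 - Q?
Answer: 81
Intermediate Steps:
s(D) = -3 + D
(s(5) + F(-1, 9))² = ((-3 + 5) + (-2 - 1*9))² = (2 + (-2 - 9))² = (2 - 11)² = (-9)² = 81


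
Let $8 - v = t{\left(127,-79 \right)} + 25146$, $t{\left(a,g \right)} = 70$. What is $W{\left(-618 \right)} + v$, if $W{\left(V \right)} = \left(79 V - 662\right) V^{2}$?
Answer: $-18899152424$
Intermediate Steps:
$W{\left(V \right)} = V^{2} \left(-662 + 79 V\right)$ ($W{\left(V \right)} = \left(-662 + 79 V\right) V^{2} = V^{2} \left(-662 + 79 V\right)$)
$v = -25208$ ($v = 8 - \left(70 + 25146\right) = 8 - 25216 = -25208$)
$W{\left(-618 \right)} + v = \left(-618\right)^{2} \left(-662 + 79 \left(-618\right)\right) - 25208 = 381924 \left(-662 - 48822\right) - 25208 = 381924 \left(-49484\right) - 25208 = -18899127216 - 25208 = -18899152424$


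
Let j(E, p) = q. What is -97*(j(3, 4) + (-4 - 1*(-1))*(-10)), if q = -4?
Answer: -2522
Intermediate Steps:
j(E, p) = -4
-97*(j(3, 4) + (-4 - 1*(-1))*(-10)) = -97*(-4 + (-4 - 1*(-1))*(-10)) = -97*(-4 + (-4 + 1)*(-10)) = -97*(-4 - 3*(-10)) = -97*(-4 + 30) = -97*26 = -2522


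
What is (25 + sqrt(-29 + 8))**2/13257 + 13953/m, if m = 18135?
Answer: 21769829/26712855 + 50*I*sqrt(21)/13257 ≈ 0.81496 + 0.017284*I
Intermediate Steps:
(25 + sqrt(-29 + 8))**2/13257 + 13953/m = (25 + sqrt(-29 + 8))**2/13257 + 13953/18135 = (25 + sqrt(-21))**2*(1/13257) + 13953*(1/18135) = (25 + I*sqrt(21))**2*(1/13257) + 4651/6045 = (25 + I*sqrt(21))**2/13257 + 4651/6045 = 4651/6045 + (25 + I*sqrt(21))**2/13257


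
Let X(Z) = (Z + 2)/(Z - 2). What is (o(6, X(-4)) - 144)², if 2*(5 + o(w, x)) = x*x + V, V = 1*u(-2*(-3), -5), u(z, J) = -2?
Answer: 7284601/324 ≈ 22483.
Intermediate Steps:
X(Z) = (2 + Z)/(-2 + Z)
V = -2 (V = 1*(-2) = -2)
o(w, x) = -6 + x²/2 (o(w, x) = -5 + (x*x - 2)/2 = -5 + (x² - 2)/2 = -5 + (-2 + x²)/2 = -5 + (-1 + x²/2) = -6 + x²/2)
(o(6, X(-4)) - 144)² = ((-6 + ((2 - 4)/(-2 - 4))²/2) - 144)² = ((-6 + (-2/(-6))²/2) - 144)² = ((-6 + (-⅙*(-2))²/2) - 144)² = ((-6 + (⅓)²/2) - 144)² = ((-6 + (½)*(⅑)) - 144)² = ((-6 + 1/18) - 144)² = (-107/18 - 144)² = (-2699/18)² = 7284601/324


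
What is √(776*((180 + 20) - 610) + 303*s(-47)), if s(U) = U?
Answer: I*√332401 ≈ 576.54*I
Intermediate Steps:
√(776*((180 + 20) - 610) + 303*s(-47)) = √(776*((180 + 20) - 610) + 303*(-47)) = √(776*(200 - 610) - 14241) = √(776*(-410) - 14241) = √(-318160 - 14241) = √(-332401) = I*√332401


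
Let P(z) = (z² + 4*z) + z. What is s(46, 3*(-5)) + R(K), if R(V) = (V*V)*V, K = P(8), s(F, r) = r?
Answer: 1124849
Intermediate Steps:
P(z) = z² + 5*z
K = 104 (K = 8*(5 + 8) = 8*13 = 104)
R(V) = V³ (R(V) = V²*V = V³)
s(46, 3*(-5)) + R(K) = 3*(-5) + 104³ = -15 + 1124864 = 1124849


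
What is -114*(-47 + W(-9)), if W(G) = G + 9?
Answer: 5358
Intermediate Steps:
W(G) = 9 + G
-114*(-47 + W(-9)) = -114*(-47 + (9 - 9)) = -114*(-47 + 0) = -114*(-47) = 5358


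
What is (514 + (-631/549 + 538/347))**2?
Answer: 9603009637532809/36291393009 ≈ 2.6461e+5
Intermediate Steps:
(514 + (-631/549 + 538/347))**2 = (514 + 76405/190503)**2 = (97994947/190503)**2 = 9603009637532809/36291393009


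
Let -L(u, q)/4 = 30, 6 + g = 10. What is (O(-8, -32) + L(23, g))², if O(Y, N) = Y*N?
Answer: 18496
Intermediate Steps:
O(Y, N) = N*Y
g = 4 (g = -6 + 10 = 4)
L(u, q) = -120 (L(u, q) = -4*30 = -120)
(O(-8, -32) + L(23, g))² = (-32*(-8) - 120)² = (256 - 120)² = 136² = 18496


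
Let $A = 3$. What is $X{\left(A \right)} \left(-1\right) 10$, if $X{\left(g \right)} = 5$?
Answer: $-50$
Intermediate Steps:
$X{\left(A \right)} \left(-1\right) 10 = 5 \left(-1\right) 10 = \left(-5\right) 10 = -50$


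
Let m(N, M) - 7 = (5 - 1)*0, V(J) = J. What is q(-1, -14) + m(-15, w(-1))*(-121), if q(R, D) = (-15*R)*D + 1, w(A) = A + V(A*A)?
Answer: -1056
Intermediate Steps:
w(A) = A + A² (w(A) = A + A*A = A + A²)
q(R, D) = 1 - 15*D*R (q(R, D) = -15*D*R + 1 = 1 - 15*D*R)
m(N, M) = 7 (m(N, M) = 7 + (5 - 1)*0 = 7 + 4*0 = 7 + 0 = 7)
q(-1, -14) + m(-15, w(-1))*(-121) = (1 - 15*(-14)*(-1)) + 7*(-121) = (1 - 210) - 847 = -209 - 847 = -1056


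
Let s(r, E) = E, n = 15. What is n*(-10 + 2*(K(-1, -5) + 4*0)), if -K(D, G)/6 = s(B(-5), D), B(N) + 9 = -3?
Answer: 30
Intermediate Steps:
B(N) = -12 (B(N) = -9 - 3 = -12)
K(D, G) = -6*D
n*(-10 + 2*(K(-1, -5) + 4*0)) = 15*(-10 + 2*(-6*(-1) + 4*0)) = 15*(-10 + 2*(6 + 0)) = 15*(-10 + 2*6) = 15*(-10 + 12) = 15*2 = 30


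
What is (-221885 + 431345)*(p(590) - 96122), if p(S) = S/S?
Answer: -20133504660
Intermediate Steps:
p(S) = 1
(-221885 + 431345)*(p(590) - 96122) = (-221885 + 431345)*(1 - 96122) = 209460*(-96121) = -20133504660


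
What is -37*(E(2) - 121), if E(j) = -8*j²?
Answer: 5661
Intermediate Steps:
-37*(E(2) - 121) = -37*(-8*2² - 121) = -37*(-8*4 - 121) = -37*(-32 - 121) = -37*(-153) = 5661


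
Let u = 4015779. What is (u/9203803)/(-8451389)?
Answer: -4015779/77784919432367 ≈ -5.1627e-8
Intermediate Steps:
(u/9203803)/(-8451389) = (4015779/9203803)/(-8451389) = (4015779*(1/9203803))*(-1/8451389) = (4015779/9203803)*(-1/8451389) = -4015779/77784919432367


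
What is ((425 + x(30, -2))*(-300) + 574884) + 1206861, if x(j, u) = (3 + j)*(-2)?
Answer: 1674045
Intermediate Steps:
x(j, u) = -6 - 2*j
((425 + x(30, -2))*(-300) + 574884) + 1206861 = ((425 + (-6 - 2*30))*(-300) + 574884) + 1206861 = ((425 + (-6 - 60))*(-300) + 574884) + 1206861 = ((425 - 66)*(-300) + 574884) + 1206861 = (359*(-300) + 574884) + 1206861 = (-107700 + 574884) + 1206861 = 467184 + 1206861 = 1674045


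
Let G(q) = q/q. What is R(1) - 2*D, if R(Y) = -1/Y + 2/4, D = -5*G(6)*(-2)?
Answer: -41/2 ≈ -20.500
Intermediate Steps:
G(q) = 1
D = 10 (D = -5*1*(-2) = -5*(-2) = 10)
R(Y) = 1/2 - 1/Y (R(Y) = -1/Y + 2*(1/4) = -1/Y + 1/2 = 1/2 - 1/Y)
R(1) - 2*D = (1/2)*(-2 + 1)/1 - 2*10 = (1/2)*1*(-1) - 20 = -1/2 - 20 = -41/2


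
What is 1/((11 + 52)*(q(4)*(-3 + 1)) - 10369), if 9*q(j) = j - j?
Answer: -1/10369 ≈ -9.6441e-5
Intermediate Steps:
q(j) = 0 (q(j) = (j - j)/9 = (1/9)*0 = 0)
1/((11 + 52)*(q(4)*(-3 + 1)) - 10369) = 1/((11 + 52)*(0*(-3 + 1)) - 10369) = 1/(63*(0*(-2)) - 10369) = 1/(63*0 - 10369) = 1/(0 - 10369) = 1/(-10369) = -1/10369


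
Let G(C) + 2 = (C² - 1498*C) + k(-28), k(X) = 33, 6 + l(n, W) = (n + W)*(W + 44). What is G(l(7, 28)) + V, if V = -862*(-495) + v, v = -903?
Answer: 2980042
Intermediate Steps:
l(n, W) = -6 + (44 + W)*(W + n) (l(n, W) = -6 + (n + W)*(W + 44) = -6 + (W + n)*(44 + W) = -6 + (44 + W)*(W + n))
V = 425787 (V = -862*(-495) - 903 = 426690 - 903 = 425787)
G(C) = 31 + C² - 1498*C (G(C) = -2 + ((C² - 1498*C) + 33) = -2 + (33 + C² - 1498*C) = 31 + C² - 1498*C)
G(l(7, 28)) + V = (31 + (-6 + 28² + 44*28 + 44*7 + 28*7)² - 1498*(-6 + 28² + 44*28 + 44*7 + 28*7)) + 425787 = (31 + (-6 + 784 + 1232 + 308 + 196)² - 1498*(-6 + 784 + 1232 + 308 + 196)) + 425787 = (31 + 2514² - 1498*2514) + 425787 = (31 + 6320196 - 3765972) + 425787 = 2554255 + 425787 = 2980042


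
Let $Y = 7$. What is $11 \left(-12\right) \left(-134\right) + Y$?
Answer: $17695$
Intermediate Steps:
$11 \left(-12\right) \left(-134\right) + Y = 11 \left(-12\right) \left(-134\right) + 7 = \left(-132\right) \left(-134\right) + 7 = 17688 + 7 = 17695$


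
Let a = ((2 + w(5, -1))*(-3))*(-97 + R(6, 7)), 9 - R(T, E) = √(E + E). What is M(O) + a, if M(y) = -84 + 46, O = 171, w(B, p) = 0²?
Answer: 490 + 6*√14 ≈ 512.45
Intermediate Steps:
R(T, E) = 9 - √2*√E (R(T, E) = 9 - √(E + E) = 9 - √(2*E) = 9 - √2*√E)
w(B, p) = 0
M(y) = -38
a = 528 + 6*√14 (a = ((2 + 0)*(-3))*(-97 + (9 - √2*√7)) = (2*(-3))*(-97 + (9 - √14)) = -6*(-88 - √14) = 528 + 6*√14 ≈ 550.45)
M(O) + a = -38 + (528 + 6*√14) = 490 + 6*√14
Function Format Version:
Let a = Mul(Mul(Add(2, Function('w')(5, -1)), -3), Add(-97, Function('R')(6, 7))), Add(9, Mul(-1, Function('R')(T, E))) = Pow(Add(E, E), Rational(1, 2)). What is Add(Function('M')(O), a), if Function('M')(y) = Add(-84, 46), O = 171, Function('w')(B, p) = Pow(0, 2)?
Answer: Add(490, Mul(6, Pow(14, Rational(1, 2)))) ≈ 512.45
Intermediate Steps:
Function('R')(T, E) = Add(9, Mul(-1, Pow(2, Rational(1, 2)), Pow(E, Rational(1, 2)))) (Function('R')(T, E) = Add(9, Mul(-1, Pow(Add(E, E), Rational(1, 2)))) = Add(9, Mul(-1, Pow(Mul(2, E), Rational(1, 2)))) = Add(9, Mul(-1, Mul(Pow(2, Rational(1, 2)), Pow(E, Rational(1, 2))))) = Add(9, Mul(-1, Pow(2, Rational(1, 2)), Pow(E, Rational(1, 2)))))
Function('w')(B, p) = 0
Function('M')(y) = -38
a = Add(528, Mul(6, Pow(14, Rational(1, 2)))) (a = Mul(Mul(Add(2, 0), -3), Add(-97, Add(9, Mul(-1, Pow(2, Rational(1, 2)), Pow(7, Rational(1, 2)))))) = Mul(Mul(2, -3), Add(-97, Add(9, Mul(-1, Pow(14, Rational(1, 2)))))) = Mul(-6, Add(-88, Mul(-1, Pow(14, Rational(1, 2))))) = Add(528, Mul(6, Pow(14, Rational(1, 2)))) ≈ 550.45)
Add(Function('M')(O), a) = Add(-38, Add(528, Mul(6, Pow(14, Rational(1, 2))))) = Add(490, Mul(6, Pow(14, Rational(1, 2))))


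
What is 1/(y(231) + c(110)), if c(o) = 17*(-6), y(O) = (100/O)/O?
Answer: -53361/5442722 ≈ -0.0098041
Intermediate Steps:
y(O) = 100/O**2
c(o) = -102
1/(y(231) + c(110)) = 1/(100/231**2 - 102) = 1/(100*(1/53361) - 102) = 1/(100/53361 - 102) = 1/(-5442722/53361) = -53361/5442722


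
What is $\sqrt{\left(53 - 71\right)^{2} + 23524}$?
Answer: $2 \sqrt{5962} \approx 154.43$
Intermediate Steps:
$\sqrt{\left(53 - 71\right)^{2} + 23524} = \sqrt{\left(-18\right)^{2} + 23524} = \sqrt{324 + 23524} = \sqrt{23848} = 2 \sqrt{5962}$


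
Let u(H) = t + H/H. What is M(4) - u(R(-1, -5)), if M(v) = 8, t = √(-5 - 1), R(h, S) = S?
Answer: 7 - I*√6 ≈ 7.0 - 2.4495*I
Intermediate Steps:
t = I*√6 (t = √(-6) = I*√6 ≈ 2.4495*I)
u(H) = 1 + I*√6 (u(H) = I*√6 + H/H = I*√6 + 1 = 1 + I*√6)
M(4) - u(R(-1, -5)) = 8 - (1 + I*√6) = 8 + (-1 - I*√6) = 7 - I*√6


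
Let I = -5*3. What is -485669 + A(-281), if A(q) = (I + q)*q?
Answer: -402493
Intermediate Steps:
I = -15
A(q) = q*(-15 + q) (A(q) = (-15 + q)*q = q*(-15 + q))
-485669 + A(-281) = -485669 - 281*(-15 - 281) = -485669 - 281*(-296) = -485669 + 83176 = -402493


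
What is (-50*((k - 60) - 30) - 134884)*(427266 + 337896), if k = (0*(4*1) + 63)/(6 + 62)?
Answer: -1696605562611/17 ≈ -9.9800e+10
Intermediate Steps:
k = 63/68 (k = (0*4 + 63)/68 = (0 + 63)*(1/68) = 63*(1/68) = 63/68 ≈ 0.92647)
(-50*((k - 60) - 30) - 134884)*(427266 + 337896) = (-50*((63/68 - 60) - 30) - 134884)*(427266 + 337896) = (-50*(-4017/68 - 30) - 134884)*765162 = (-50*(-6057/68) - 134884)*765162 = (151425/34 - 134884)*765162 = -4434631/34*765162 = -1696605562611/17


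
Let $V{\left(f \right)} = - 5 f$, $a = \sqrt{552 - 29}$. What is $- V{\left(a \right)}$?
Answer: $5 \sqrt{523} \approx 114.35$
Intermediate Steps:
$a = \sqrt{523} \approx 22.869$
$- V{\left(a \right)} = - \left(-5\right) \sqrt{523} = 5 \sqrt{523}$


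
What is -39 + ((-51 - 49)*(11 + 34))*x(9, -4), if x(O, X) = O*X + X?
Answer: 179961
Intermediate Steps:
x(O, X) = X + O*X
-39 + ((-51 - 49)*(11 + 34))*x(9, -4) = -39 + ((-51 - 49)*(11 + 34))*(-4*(1 + 9)) = -39 + (-100*45)*(-4*10) = -39 - 4500*(-40) = -39 + 180000 = 179961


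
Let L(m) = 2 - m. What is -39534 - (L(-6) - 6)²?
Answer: -39538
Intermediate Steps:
-39534 - (L(-6) - 6)² = -39534 - ((2 - 1*(-6)) - 6)² = -39534 - ((2 + 6) - 6)² = -39534 - (8 - 6)² = -39534 - 1*2² = -39534 - 1*4 = -39534 - 4 = -39538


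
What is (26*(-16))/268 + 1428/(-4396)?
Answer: -19745/10519 ≈ -1.8771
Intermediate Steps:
(26*(-16))/268 + 1428/(-4396) = -416*1/268 + 1428*(-1/4396) = -104/67 - 51/157 = -19745/10519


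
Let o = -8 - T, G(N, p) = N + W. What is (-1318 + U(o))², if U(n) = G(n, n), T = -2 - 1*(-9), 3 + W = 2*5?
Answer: 1758276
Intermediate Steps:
W = 7 (W = -3 + 2*5 = -3 + 10 = 7)
G(N, p) = 7 + N (G(N, p) = N + 7 = 7 + N)
T = 7 (T = -2 + 9 = 7)
o = -15 (o = -8 - 1*7 = -8 - 7 = -15)
U(n) = 7 + n
(-1318 + U(o))² = (-1318 + (7 - 15))² = (-1318 - 8)² = (-1326)² = 1758276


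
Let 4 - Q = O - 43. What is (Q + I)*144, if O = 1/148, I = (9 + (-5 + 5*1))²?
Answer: 681948/37 ≈ 18431.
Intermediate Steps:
I = 81 (I = (9 + (-5 + 5))² = (9 + 0)² = 9² = 81)
O = 1/148 ≈ 0.0067568
Q = 6955/148 (Q = 4 - (1/148 - 43) = 4 - 1*(-6363/148) = 4 + 6363/148 = 6955/148 ≈ 46.993)
(Q + I)*144 = (6955/148 + 81)*144 = (18943/148)*144 = 681948/37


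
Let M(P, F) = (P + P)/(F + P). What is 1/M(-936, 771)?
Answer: 55/624 ≈ 0.088141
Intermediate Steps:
M(P, F) = 2*P/(F + P) (M(P, F) = (2*P)/(F + P) = 2*P/(F + P))
1/M(-936, 771) = 1/(2*(-936)/(771 - 936)) = 1/(2*(-936)/(-165)) = 1/(2*(-936)*(-1/165)) = 1/(624/55) = 55/624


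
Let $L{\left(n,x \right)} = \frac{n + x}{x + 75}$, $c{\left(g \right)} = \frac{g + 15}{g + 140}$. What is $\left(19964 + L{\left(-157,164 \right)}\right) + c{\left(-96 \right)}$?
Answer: $\frac{209922373}{10516} \approx 19962.0$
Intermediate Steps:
$c{\left(g \right)} = \frac{15 + g}{140 + g}$
$L{\left(n,x \right)} = \frac{n + x}{75 + x}$
$\left(19964 + L{\left(-157,164 \right)}\right) + c{\left(-96 \right)} = \left(19964 + \frac{-157 + 164}{75 + 164}\right) + \frac{15 - 96}{140 - 96} = \left(19964 + \frac{1}{239} \cdot 7\right) + \frac{1}{44} \left(-81\right) = \left(19964 + \frac{7}{239}\right) - \frac{81}{44} = \frac{4771403}{239} - \frac{81}{44} = \frac{209922373}{10516}$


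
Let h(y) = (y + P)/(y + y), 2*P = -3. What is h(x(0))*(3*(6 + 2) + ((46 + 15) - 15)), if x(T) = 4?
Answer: 175/8 ≈ 21.875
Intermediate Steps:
P = -3/2 (P = (½)*(-3) = -3/2 ≈ -1.5000)
h(y) = (-3/2 + y)/(2*y) (h(y) = (y - 3/2)/(y + y) = (-3/2 + y)/((2*y)) = (-3/2 + y)*(1/(2*y)) = (-3/2 + y)/(2*y))
h(x(0))*(3*(6 + 2) + ((46 + 15) - 15)) = ((¼)*(-3 + 2*4)/4)*(3*(6 + 2) + ((46 + 15) - 15)) = ((¼)*(¼)*(-3 + 8))*(3*8 + (61 - 15)) = ((¼)*(¼)*5)*(24 + 46) = (5/16)*70 = 175/8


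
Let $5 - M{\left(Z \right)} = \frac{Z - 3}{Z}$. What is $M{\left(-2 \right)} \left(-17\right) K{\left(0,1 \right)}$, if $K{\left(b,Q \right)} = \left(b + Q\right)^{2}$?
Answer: $- \frac{85}{2} \approx -42.5$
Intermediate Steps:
$K{\left(b,Q \right)} = \left(Q + b\right)^{2}$
$M{\left(Z \right)} = 5 - \frac{-3 + Z}{Z}$ ($M{\left(Z \right)} = 5 - \frac{Z - 3}{Z} = 5 - \frac{-3 + Z}{Z}$)
$M{\left(-2 \right)} \left(-17\right) K{\left(0,1 \right)} = \left(4 + \frac{3}{-2}\right) \left(-17\right) \left(1 + 0\right)^{2} = \left(4 + 3 \left(- \frac{1}{2}\right)\right) \left(-17\right) 1^{2} = \left(4 - \frac{3}{2}\right) \left(-17\right) 1 = \frac{5}{2} \left(-17\right) 1 = \left(- \frac{85}{2}\right) 1 = - \frac{85}{2}$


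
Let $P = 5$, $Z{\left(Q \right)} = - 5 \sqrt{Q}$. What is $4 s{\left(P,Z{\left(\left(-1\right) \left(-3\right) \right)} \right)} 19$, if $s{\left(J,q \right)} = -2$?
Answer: $-152$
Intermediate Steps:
$4 s{\left(P,Z{\left(\left(-1\right) \left(-3\right) \right)} \right)} 19 = 4 \left(-2\right) 19 = \left(-8\right) 19 = -152$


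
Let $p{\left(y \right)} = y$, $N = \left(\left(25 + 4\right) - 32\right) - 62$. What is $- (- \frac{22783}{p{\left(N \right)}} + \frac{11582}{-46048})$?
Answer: $- \frac{524179377}{1496560} \approx -350.26$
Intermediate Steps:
$N = -65$ ($N = \left(29 - 32\right) - 62 = -3 - 62 = -65$)
$- (- \frac{22783}{p{\left(N \right)}} + \frac{11582}{-46048}) = - (- \frac{22783}{-65} + \frac{11582}{-46048}) = - (\left(-22783\right) \left(- \frac{1}{65}\right) + 11582 \left(- \frac{1}{46048}\right)) = - (\frac{22783}{65} - \frac{5791}{23024}) = \left(-1\right) \frac{524179377}{1496560} = - \frac{524179377}{1496560}$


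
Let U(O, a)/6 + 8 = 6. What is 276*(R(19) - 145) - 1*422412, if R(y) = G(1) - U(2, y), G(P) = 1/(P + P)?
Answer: -458982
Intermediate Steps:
U(O, a) = -12 (U(O, a) = -48 + 6*6 = -48 + 36 = -12)
G(P) = 1/(2*P)
R(y) = 25/2 (R(y) = (½)/1 - 1*(-12) = (½)*1 + 12 = ½ + 12 = 25/2)
276*(R(19) - 145) - 1*422412 = 276*(25/2 - 145) - 1*422412 = 276*(-265/2) - 422412 = -36570 - 422412 = -458982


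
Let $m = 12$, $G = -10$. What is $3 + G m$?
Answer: $-117$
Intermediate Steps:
$3 + G m = 3 - 120 = -117$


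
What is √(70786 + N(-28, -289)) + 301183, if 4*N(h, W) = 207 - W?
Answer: 301183 + √70910 ≈ 3.0145e+5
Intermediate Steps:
N(h, W) = 207/4 - W/4 (N(h, W) = (207 - W)/4 = 207/4 - W/4)
√(70786 + N(-28, -289)) + 301183 = √(70786 + (207/4 - ¼*(-289))) + 301183 = √(70786 + (207/4 + 289/4)) + 301183 = √(70786 + 124) + 301183 = √70910 + 301183 = 301183 + √70910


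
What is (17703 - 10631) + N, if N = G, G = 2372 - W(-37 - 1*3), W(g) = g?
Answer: 9484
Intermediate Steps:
G = 2412 (G = 2372 - (-37 - 1*3) = 2372 - (-37 - 3) = 2372 - 1*(-40) = 2372 + 40 = 2412)
N = 2412
(17703 - 10631) + N = (17703 - 10631) + 2412 = 7072 + 2412 = 9484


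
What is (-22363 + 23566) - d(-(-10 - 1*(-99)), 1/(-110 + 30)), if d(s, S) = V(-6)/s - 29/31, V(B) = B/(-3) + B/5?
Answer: 16608414/13795 ≈ 1203.9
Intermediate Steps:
V(B) = -2*B/15 (V(B) = B*(-⅓) + B*(⅕) = -B/3 + B/5 = -2*B/15)
d(s, S) = -29/31 + 4/(5*s) (d(s, S) = (-2/15*(-6))/s - 29/31 = 4/(5*s) - 29*1/31 = 4/(5*s) - 29/31 = -29/31 + 4/(5*s))
(-22363 + 23566) - d(-(-10 - 1*(-99)), 1/(-110 + 30)) = (-22363 + 23566) - (124 - (-145)*(-10 - 1*(-99)))/(155*((-(-10 - 1*(-99))))) = 1203 - (124 - (-145)*(-10 + 99))/(155*((-(-10 + 99)))) = 1203 - (124 - (-145)*89)/(155*((-1*89))) = 1203 - (124 - 145*(-89))/(155*(-89)) = 1203 - (-1)*(124 + 12905)/(155*89) = 1203 - (-1)*13029/(155*89) = 1203 - 1*(-13029/13795) = 1203 + 13029/13795 = 16608414/13795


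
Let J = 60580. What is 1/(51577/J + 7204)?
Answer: 60580/436469897 ≈ 0.00013880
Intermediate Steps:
1/(51577/J + 7204) = 1/(51577/60580 + 7204) = 1/(436469897/60580) = 60580/436469897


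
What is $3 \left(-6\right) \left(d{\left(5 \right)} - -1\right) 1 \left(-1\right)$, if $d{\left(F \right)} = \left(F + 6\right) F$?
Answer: $1008$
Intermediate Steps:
$d{\left(F \right)} = F \left(6 + F\right)$ ($d{\left(F \right)} = \left(6 + F\right) F = F \left(6 + F\right)$)
$3 \left(-6\right) \left(d{\left(5 \right)} - -1\right) 1 \left(-1\right) = 3 \left(-6\right) \left(5 \left(6 + 5\right) - -1\right) 1 \left(-1\right) = - 18 \left(5 \cdot 11 + 1\right) 1 \left(-1\right) = - 18 \left(55 + 1\right) 1 \left(-1\right) = - 18 \cdot 56 \cdot 1 \left(-1\right) = - 18 \cdot 56 \left(-1\right) = \left(-18\right) \left(-56\right) = 1008$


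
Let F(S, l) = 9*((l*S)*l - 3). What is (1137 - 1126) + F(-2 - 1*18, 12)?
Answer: -25936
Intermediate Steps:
F(S, l) = -27 + 9*S*l² (F(S, l) = 9*((S*l)*l - 3) = 9*(S*l² - 3) = 9*(-3 + S*l²) = -27 + 9*S*l²)
(1137 - 1126) + F(-2 - 1*18, 12) = (1137 - 1126) + (-27 + 9*(-2 - 1*18)*12²) = 11 + (-27 + 9*(-2 - 18)*144) = 11 + (-27 + 9*(-20)*144) = 11 + (-27 - 25920) = 11 - 25947 = -25936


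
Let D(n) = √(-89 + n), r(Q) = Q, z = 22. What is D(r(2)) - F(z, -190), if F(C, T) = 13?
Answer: -13 + I*√87 ≈ -13.0 + 9.3274*I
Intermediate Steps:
D(r(2)) - F(z, -190) = √(-89 + 2) - 1*13 = √(-87) - 13 = I*√87 - 13 = -13 + I*√87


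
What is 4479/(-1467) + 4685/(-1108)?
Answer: -3945209/541812 ≈ -7.2815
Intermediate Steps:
4479/(-1467) + 4685/(-1108) = 4479*(-1/1467) + 4685*(-1/1108) = -1493/489 - 4685/1108 = -3945209/541812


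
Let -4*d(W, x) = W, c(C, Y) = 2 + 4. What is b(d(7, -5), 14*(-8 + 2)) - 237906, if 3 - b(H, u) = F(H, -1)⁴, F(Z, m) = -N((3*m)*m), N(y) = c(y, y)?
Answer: -239199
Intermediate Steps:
c(C, Y) = 6
d(W, x) = -W/4
N(y) = 6
F(Z, m) = -6 (F(Z, m) = -1*6 = -6)
b(H, u) = -1293 (b(H, u) = 3 - 1*(-6)⁴ = 3 - 1*1296 = 3 - 1296 = -1293)
b(d(7, -5), 14*(-8 + 2)) - 237906 = -1293 - 237906 = -239199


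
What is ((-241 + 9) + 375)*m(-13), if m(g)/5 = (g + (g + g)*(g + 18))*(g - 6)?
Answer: 1942655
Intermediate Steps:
m(g) = 5*(-6 + g)*(g + 2*g*(18 + g)) (m(g) = 5*((g + (g + g)*(g + 18))*(g - 6)) = 5*((g + (2*g)*(18 + g))*(-6 + g)) = 5*((g + 2*g*(18 + g))*(-6 + g)) = 5*((-6 + g)*(g + 2*g*(18 + g))) = 5*(-6 + g)*(g + 2*g*(18 + g)))
((-241 + 9) + 375)*m(-13) = ((-241 + 9) + 375)*(5*(-13)*(-222 + 2*(-13)**2 + 25*(-13))) = (-232 + 375)*(5*(-13)*(-222 + 2*169 - 325)) = 143*(5*(-13)*(-222 + 338 - 325)) = 143*(5*(-13)*(-209)) = 143*13585 = 1942655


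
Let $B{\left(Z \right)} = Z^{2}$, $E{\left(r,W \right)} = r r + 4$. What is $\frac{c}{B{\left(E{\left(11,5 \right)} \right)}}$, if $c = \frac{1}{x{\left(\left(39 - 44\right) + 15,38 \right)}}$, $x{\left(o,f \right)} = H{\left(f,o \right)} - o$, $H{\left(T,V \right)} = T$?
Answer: $\frac{1}{437500} \approx 2.2857 \cdot 10^{-6}$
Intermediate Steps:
$E{\left(r,W \right)} = 4 + r^{2}$ ($E{\left(r,W \right)} = r^{2} + 4 = 4 + r^{2}$)
$x{\left(o,f \right)} = f - o$
$c = \frac{1}{28}$ ($c = \frac{1}{38 - \left(\left(39 - 44\right) + 15\right)} = \frac{1}{38 - \left(-5 + 15\right)} = \frac{1}{38 - 10} = \frac{1}{28} \approx 0.035714$)
$\frac{c}{B{\left(E{\left(11,5 \right)} \right)}} = \frac{1}{28 \left(4 + 11^{2}\right)^{2}} = \frac{1}{28 \left(4 + 121\right)^{2}} = \frac{1}{28 \cdot 125^{2}} = \frac{1}{28 \cdot 15625} = \frac{1}{28} \cdot \frac{1}{15625} = \frac{1}{437500}$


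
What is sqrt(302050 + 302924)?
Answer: sqrt(604974) ≈ 777.80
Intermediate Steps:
sqrt(302050 + 302924) = sqrt(604974)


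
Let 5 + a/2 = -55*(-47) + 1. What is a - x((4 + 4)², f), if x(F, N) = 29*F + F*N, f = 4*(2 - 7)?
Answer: 4586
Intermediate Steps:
a = 5162 (a = -10 + 2*(-55*(-47) + 1) = -10 + 2*(2585 + 1) = -10 + 2*2586 = -10 + 5172 = 5162)
f = -20 (f = 4*(-5) = -20)
a - x((4 + 4)², f) = 5162 - (4 + 4)²*(29 - 20) = 5162 - 8²*9 = 5162 - 64*9 = 5162 - 1*576 = 5162 - 576 = 4586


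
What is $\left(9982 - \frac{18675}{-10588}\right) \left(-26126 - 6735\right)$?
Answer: $- \frac{3473673578351}{10588} \approx -3.2808 \cdot 10^{8}$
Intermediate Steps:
$\left(9982 - \frac{18675}{-10588}\right) \left(-26126 - 6735\right) = \left(9982 - - \frac{18675}{10588}\right) \left(-32861\right) = \left(9982 + \frac{18675}{10588}\right) \left(-32861\right) = \frac{105708091}{10588} \left(-32861\right) = - \frac{3473673578351}{10588}$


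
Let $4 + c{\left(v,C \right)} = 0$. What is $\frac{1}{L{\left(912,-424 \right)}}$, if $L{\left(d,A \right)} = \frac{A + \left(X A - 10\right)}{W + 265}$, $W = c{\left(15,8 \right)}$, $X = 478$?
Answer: $- \frac{87}{67702} \approx -0.001285$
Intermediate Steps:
$c{\left(v,C \right)} = -4$ ($c{\left(v,C \right)} = -4 + 0 = -4$)
$W = -4$
$L{\left(d,A \right)} = - \frac{10}{261} + \frac{479 A}{261}$ ($L{\left(d,A \right)} = \frac{A + \left(478 A - 10\right)}{-4 + 265} = \frac{A + \left(-10 + 478 A\right)}{261} = \left(-10 + 479 A\right) \frac{1}{261} = - \frac{10}{261} + \frac{479 A}{261}$)
$\frac{1}{L{\left(912,-424 \right)}} = \frac{1}{- \frac{10}{261} + \frac{479}{261} \left(-424\right)} = \frac{1}{- \frac{10}{261} - \frac{203096}{261}} = \frac{1}{- \frac{67702}{87}} = - \frac{87}{67702}$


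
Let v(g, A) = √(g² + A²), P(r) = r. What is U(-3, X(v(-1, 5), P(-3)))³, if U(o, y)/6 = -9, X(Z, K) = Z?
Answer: -157464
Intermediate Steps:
v(g, A) = √(A² + g²)
U(o, y) = -54 (U(o, y) = 6*(-9) = -54)
U(-3, X(v(-1, 5), P(-3)))³ = (-54)³ = -157464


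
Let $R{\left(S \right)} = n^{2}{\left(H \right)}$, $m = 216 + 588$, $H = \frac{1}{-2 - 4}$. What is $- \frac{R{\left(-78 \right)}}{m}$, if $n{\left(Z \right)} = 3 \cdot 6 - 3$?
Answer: $- \frac{75}{268} \approx -0.27985$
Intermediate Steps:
$H = - \frac{1}{6}$ ($H = \frac{1}{-6} = - \frac{1}{6} \approx -0.16667$)
$n{\left(Z \right)} = 15$ ($n{\left(Z \right)} = 18 - 3 = 15$)
$m = 804$
$R{\left(S \right)} = 225$ ($R{\left(S \right)} = 15^{2} = 225$)
$- \frac{R{\left(-78 \right)}}{m} = - \frac{225}{804} = \left(-1\right) \frac{75}{268} = - \frac{75}{268}$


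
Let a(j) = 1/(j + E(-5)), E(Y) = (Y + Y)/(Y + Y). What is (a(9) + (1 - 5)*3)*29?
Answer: -3451/10 ≈ -345.10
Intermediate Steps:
E(Y) = 1 (E(Y) = (2*Y)/((2*Y)) = (2*Y)*(1/(2*Y)) = 1)
a(j) = 1/(1 + j) (a(j) = 1/(j + 1) = 1/(1 + j))
(a(9) + (1 - 5)*3)*29 = (1/(1 + 9) + (1 - 5)*3)*29 = (1/10 - 4*3)*29 = (⅒ - 12)*29 = -119/10*29 = -3451/10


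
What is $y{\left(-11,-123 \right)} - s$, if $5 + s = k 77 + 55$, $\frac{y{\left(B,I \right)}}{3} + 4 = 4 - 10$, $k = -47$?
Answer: $3539$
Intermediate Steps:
$y{\left(B,I \right)} = -30$ ($y{\left(B,I \right)} = -12 + 3 \left(4 - 10\right) = -12 + 3 \left(-6\right) = -12 - 18 = -30$)
$s = -3569$ ($s = -5 + \left(\left(-47\right) 77 + 55\right) = -5 + \left(-3619 + 55\right) = -5 - 3564 = -3569$)
$y{\left(-11,-123 \right)} - s = -30 - -3569 = -30 + 3569 = 3539$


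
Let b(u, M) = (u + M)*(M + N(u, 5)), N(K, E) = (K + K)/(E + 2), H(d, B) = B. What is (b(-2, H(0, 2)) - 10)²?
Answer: 100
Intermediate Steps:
N(K, E) = 2*K/(2 + E) (N(K, E) = (2*K)/(2 + E) = 2*K/(2 + E))
b(u, M) = (M + u)*(M + 2*u/7) (b(u, M) = (u + M)*(M + 2*u/(2 + 5)) = (M + u)*(M + 2*u/7))
(b(-2, H(0, 2)) - 10)² = ((2² + (2/7)*(-2)² + (9/7)*2*(-2)) - 10)² = ((4 + (2/7)*4 - 36/7) - 10)² = ((4 + 8/7 - 36/7) - 10)² = (0 - 10)² = (-10)² = 100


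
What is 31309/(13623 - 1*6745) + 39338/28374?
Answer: 579464165/97578186 ≈ 5.9385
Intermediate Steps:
31309/(13623 - 1*6745) + 39338/28374 = 31309/(13623 - 6745) + 39338*(1/28374) = 31309/6878 + 19669/14187 = 579464165/97578186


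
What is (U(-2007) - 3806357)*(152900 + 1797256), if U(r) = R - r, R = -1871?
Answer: -7422724720476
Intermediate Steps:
U(r) = -1871 - r
(U(-2007) - 3806357)*(152900 + 1797256) = ((-1871 - 1*(-2007)) - 3806357)*(152900 + 1797256) = ((-1871 + 2007) - 3806357)*1950156 = (136 - 3806357)*1950156 = -3806221*1950156 = -7422724720476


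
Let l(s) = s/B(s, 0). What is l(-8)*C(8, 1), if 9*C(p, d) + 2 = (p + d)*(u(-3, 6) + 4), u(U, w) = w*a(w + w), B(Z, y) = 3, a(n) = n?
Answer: -5456/27 ≈ -202.07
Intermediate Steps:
l(s) = s/3
u(U, w) = 2*w² (u(U, w) = w*(w + w) = w*(2*w) = 2*w²)
C(p, d) = -2/9 + 76*d/9 + 76*p/9 (C(p, d) = -2/9 + ((p + d)*(2*6² + 4))/9 = -2/9 + ((d + p)*(2*36 + 4))/9 = -2/9 + ((d + p)*(72 + 4))/9 = -2/9 + ((d + p)*76)/9 = -2/9 + (76*d + 76*p)/9 = -2/9 + (76*d/9 + 76*p/9) = -2/9 + 76*d/9 + 76*p/9)
l(-8)*C(8, 1) = ((⅓)*(-8))*(-2/9 + (76/9)*1 + (76/9)*8) = -8*(-2/9 + 76/9 + 608/9)/3 = -8/3*682/9 = -5456/27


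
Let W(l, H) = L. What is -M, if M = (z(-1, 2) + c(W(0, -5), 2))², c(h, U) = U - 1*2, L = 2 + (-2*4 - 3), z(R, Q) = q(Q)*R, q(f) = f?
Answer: -4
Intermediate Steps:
z(R, Q) = Q*R
L = -9 (L = 2 + (-8 - 3) = 2 - 11 = -9)
W(l, H) = -9
c(h, U) = -2 + U (c(h, U) = U - 2 = -2 + U)
M = 4 (M = (2*(-1) + (-2 + 2))² = (-2 + 0)² = (-2)² = 4)
-M = -1*4 = -4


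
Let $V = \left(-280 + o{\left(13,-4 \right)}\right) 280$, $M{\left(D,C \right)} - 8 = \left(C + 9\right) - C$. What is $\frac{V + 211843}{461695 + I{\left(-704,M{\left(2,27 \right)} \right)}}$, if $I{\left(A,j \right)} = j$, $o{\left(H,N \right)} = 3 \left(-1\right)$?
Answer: $\frac{44201}{153904} \approx 0.2872$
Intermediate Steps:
$M{\left(D,C \right)} = 17$ ($M{\left(D,C \right)} = 8 + \left(\left(C + 9\right) - C\right) = 8 + \left(\left(9 + C\right) - C\right) = 8 + 9 = 17$)
$o{\left(H,N \right)} = -3$
$V = -79240$ ($V = \left(-280 - 3\right) 280 = \left(-283\right) 280 = -79240$)
$\frac{V + 211843}{461695 + I{\left(-704,M{\left(2,27 \right)} \right)}} = \frac{-79240 + 211843}{461695 + 17} = \frac{132603}{461712} = 132603 \cdot \frac{1}{461712} = \frac{44201}{153904}$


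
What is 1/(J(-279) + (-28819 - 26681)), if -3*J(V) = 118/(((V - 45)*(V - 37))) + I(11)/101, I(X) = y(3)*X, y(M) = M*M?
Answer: -15511176/860875341967 ≈ -1.8018e-5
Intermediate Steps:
y(M) = M**2
I(X) = 9*X (I(X) = 3**2*X = 9*X)
J(V) = -33/101 - 118/(3*(-45 + V)*(-37 + V)) (J(V) = -(118/(((V - 45)*(V - 37))) + (9*11)/101)/3 = -(118/(((-45 + V)*(-37 + V))) + 99*(1/101))/3 = -(118*(1/((-45 + V)*(-37 + V))) + 99/101)/3 = -(118/((-45 + V)*(-37 + V)) + 99/101)/3 = -(99/101 + 118/((-45 + V)*(-37 + V)))/3 = -33/101 - 118/(3*(-45 + V)*(-37 + V)))
1/(J(-279) + (-28819 - 26681)) = 1/((-176753 - 99*(-279)**2 + 8118*(-279))/(303*(1665 + (-279)**2 - 82*(-279))) + (-28819 - 26681)) = 1/((-176753 - 99*77841 - 2264922)/(303*(1665 + 77841 + 22878)) - 55500) = 1/((1/303)*(-176753 - 7706259 - 2264922)/102384 - 55500) = 1/((1/303)*(1/102384)*(-10147934) - 55500) = 1/(-5073967/15511176 - 55500) = 1/(-860875341967/15511176) = -15511176/860875341967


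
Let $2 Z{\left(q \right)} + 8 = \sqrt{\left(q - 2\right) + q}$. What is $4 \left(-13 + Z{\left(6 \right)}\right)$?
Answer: $-68 + 2 \sqrt{10} \approx -61.675$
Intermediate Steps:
$Z{\left(q \right)} = -4 + \frac{\sqrt{-2 + 2 q}}{2}$ ($Z{\left(q \right)} = -4 + \frac{\sqrt{\left(q - 2\right) + q}}{2} = -4 + \frac{\sqrt{\left(-2 + q\right) + q}}{2} = -4 + \frac{\sqrt{-2 + 2 q}}{2}$)
$4 \left(-13 + Z{\left(6 \right)}\right) = 4 \left(-13 - \left(4 - \frac{\sqrt{-2 + 2 \cdot 6}}{2}\right)\right) = 4 \left(-13 - \left(4 - \frac{\sqrt{-2 + 12}}{2}\right)\right) = 4 \left(-13 - \left(4 - \frac{\sqrt{10}}{2}\right)\right) = 4 \left(-17 + \frac{\sqrt{10}}{2}\right) = -68 + 2 \sqrt{10}$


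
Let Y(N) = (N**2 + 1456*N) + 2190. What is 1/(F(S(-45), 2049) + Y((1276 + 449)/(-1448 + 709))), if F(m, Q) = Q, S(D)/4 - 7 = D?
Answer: 546121/461910144 ≈ 0.0011823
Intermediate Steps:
S(D) = 28 + 4*D
Y(N) = 2190 + N**2 + 1456*N
1/(F(S(-45), 2049) + Y((1276 + 449)/(-1448 + 709))) = 1/(2049 + (2190 + ((1276 + 449)/(-1448 + 709))**2 + 1456*((1276 + 449)/(-1448 + 709)))) = 1/(2049 + (2190 + (1725/(-739))**2 + 1456*(1725/(-739)))) = 1/(2049 + (2190 + (1725*(-1/739))**2 + 1456*(1725*(-1/739)))) = 1/(2049 + (2190 + (-1725/739)**2 + 1456*(-1725/739))) = 1/(2049 + (2190 + 2975625/546121 - 2511600/739)) = 1/(2049 - 657091785/546121) = 1/(461910144/546121) = 546121/461910144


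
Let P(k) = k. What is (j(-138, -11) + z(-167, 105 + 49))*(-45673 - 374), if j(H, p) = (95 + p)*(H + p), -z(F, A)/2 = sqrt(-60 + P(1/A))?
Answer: 576324252 + 46047*I*sqrt(1422806)/77 ≈ 5.7632e+8 + 7.1332e+5*I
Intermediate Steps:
z(F, A) = -2*sqrt(-60 + 1/A)
(j(-138, -11) + z(-167, 105 + 49))*(-45673 - 374) = (((-11)**2 + 95*(-138) + 95*(-11) - 138*(-11)) - 2*sqrt(-60 + 1/(105 + 49)))*(-45673 - 374) = ((121 - 13110 - 1045 + 1518) - 2*sqrt(-60 + 1/154))*(-46047) = (-12516 - 2*sqrt(-60 + 1/154))*(-46047) = (-12516 - I*sqrt(1422806)/77)*(-46047) = 576324252 + 46047*I*sqrt(1422806)/77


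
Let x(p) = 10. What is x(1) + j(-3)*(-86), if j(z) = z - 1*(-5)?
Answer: -162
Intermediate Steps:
j(z) = 5 + z (j(z) = z + 5 = 5 + z)
x(1) + j(-3)*(-86) = 10 + (5 - 3)*(-86) = 10 + 2*(-86) = 10 - 172 = -162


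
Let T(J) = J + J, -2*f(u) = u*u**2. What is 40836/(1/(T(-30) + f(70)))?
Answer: -7005824160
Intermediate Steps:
f(u) = -u**3/2 (f(u) = -u*u**2/2 = -u**3/2)
T(J) = 2*J
40836/(1/(T(-30) + f(70))) = 40836/(1/(2*(-30) - 1/2*70**3)) = 40836/(1/(-60 - 1/2*343000)) = 40836/(1/(-60 - 171500)) = 40836/(1/(-171560)) = 40836/(-1/171560) = 40836*(-171560) = -7005824160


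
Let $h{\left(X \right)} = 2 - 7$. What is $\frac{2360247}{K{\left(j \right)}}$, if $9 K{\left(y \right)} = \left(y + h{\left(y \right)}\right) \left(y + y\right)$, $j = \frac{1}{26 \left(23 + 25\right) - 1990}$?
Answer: $\frac{1949200543962}{1237} \approx 1.5757 \cdot 10^{9}$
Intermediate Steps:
$h{\left(X \right)} = -5$ ($h{\left(X \right)} = 2 - 7 = -5$)
$j = - \frac{1}{742}$ ($j = \frac{1}{26 \cdot 48 - 1990} = \frac{1}{1248 - 1990} = \frac{1}{-742} = - \frac{1}{742} \approx -0.0013477$)
$K{\left(y \right)} = \frac{2 y \left(-5 + y\right)}{9}$ ($K{\left(y \right)} = \frac{\left(y - 5\right) \left(y + y\right)}{9} = \frac{\left(-5 + y\right) 2 y}{9} = \frac{2 y \left(-5 + y\right)}{9}$)
$\frac{2360247}{K{\left(j \right)}} = \frac{2360247}{\frac{2}{9} \left(- \frac{1}{742}\right) \left(-5 - \frac{1}{742}\right)} = \frac{2360247}{\frac{2}{9} \left(- \frac{1}{742}\right) \left(- \frac{3711}{742}\right)} = \frac{2360247}{\frac{1237}{825846}} = 2360247 \cdot \frac{825846}{1237} = \frac{1949200543962}{1237}$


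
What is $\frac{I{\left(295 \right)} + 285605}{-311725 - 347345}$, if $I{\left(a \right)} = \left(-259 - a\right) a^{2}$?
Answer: $\frac{3195083}{43938} \approx 72.718$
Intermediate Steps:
$I{\left(a \right)} = a^{2} \left(-259 - a\right)$
$\frac{I{\left(295 \right)} + 285605}{-311725 - 347345} = \frac{295^{2} \left(-259 - 295\right) + 285605}{-311725 - 347345} = \frac{87025 \left(-259 - 295\right) + 285605}{-659070} = \left(87025 \left(-554\right) + 285605\right) \left(- \frac{1}{659070}\right) = \left(-48211850 + 285605\right) \left(- \frac{1}{659070}\right) = \left(-47926245\right) \left(- \frac{1}{659070}\right) = \frac{3195083}{43938}$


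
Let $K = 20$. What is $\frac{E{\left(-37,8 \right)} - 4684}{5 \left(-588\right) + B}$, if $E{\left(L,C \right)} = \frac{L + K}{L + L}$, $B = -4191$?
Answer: $\frac{115533}{175898} \approx 0.65682$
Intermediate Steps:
$E{\left(L,C \right)} = \frac{20 + L}{2 L}$ ($E{\left(L,C \right)} = \frac{L + 20}{L + L} = \frac{20 + L}{2 L}$)
$\frac{E{\left(-37,8 \right)} - 4684}{5 \left(-588\right) + B} = \frac{\frac{20 - 37}{2 \left(-37\right)} - 4684}{5 \left(-588\right) - 4191} = \frac{\frac{1}{2} \left(- \frac{1}{37}\right) \left(-17\right) - 4684}{-2940 - 4191} = \frac{\frac{17}{74} - 4684}{-7131} = \left(- \frac{346599}{74}\right) \left(- \frac{1}{7131}\right) = \frac{115533}{175898}$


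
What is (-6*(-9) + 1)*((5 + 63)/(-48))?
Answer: -935/12 ≈ -77.917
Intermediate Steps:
(-6*(-9) + 1)*((5 + 63)/(-48)) = (54 + 1)*(68*(-1/48)) = 55*(-17/12) = -935/12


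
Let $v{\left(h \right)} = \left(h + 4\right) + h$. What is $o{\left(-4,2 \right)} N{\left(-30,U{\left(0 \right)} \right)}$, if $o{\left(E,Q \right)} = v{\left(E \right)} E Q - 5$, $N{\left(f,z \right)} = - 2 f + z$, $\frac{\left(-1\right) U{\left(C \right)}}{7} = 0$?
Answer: $1620$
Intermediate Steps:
$U{\left(C \right)} = 0$ ($U{\left(C \right)} = \left(-7\right) 0 = 0$)
$N{\left(f,z \right)} = z - 2 f$
$v{\left(h \right)} = 4 + 2 h$ ($v{\left(h \right)} = \left(4 + h\right) + h = 4 + 2 h$)
$o{\left(E,Q \right)} = -5 + E Q \left(4 + 2 E\right)$ ($o{\left(E,Q \right)} = \left(4 + 2 E\right) E Q - 5 = E \left(4 + 2 E\right) Q - 5 = E Q \left(4 + 2 E\right) - 5 = -5 + E Q \left(4 + 2 E\right)$)
$o{\left(-4,2 \right)} N{\left(-30,U{\left(0 \right)} \right)} = \left(-5 + 2 \left(-4\right) 2 \left(2 - 4\right)\right) \left(0 - -60\right) = \left(-5 + 2 \left(-4\right) 2 \left(-2\right)\right) \left(0 + 60\right) = \left(-5 + 32\right) 60 = 27 \cdot 60 = 1620$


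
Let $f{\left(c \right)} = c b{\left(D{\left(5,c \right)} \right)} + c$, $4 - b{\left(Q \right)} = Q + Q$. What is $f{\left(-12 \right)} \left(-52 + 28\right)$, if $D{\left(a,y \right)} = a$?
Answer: $-1440$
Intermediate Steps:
$b{\left(Q \right)} = 4 - 2 Q$ ($b{\left(Q \right)} = 4 - \left(Q + Q\right) = 4 - 2 Q$)
$f{\left(c \right)} = - 5 c$ ($f{\left(c \right)} = c \left(4 - 10\right) + c = c \left(-6\right) + c = - 6 c + c = - 5 c$)
$f{\left(-12 \right)} \left(-52 + 28\right) = \left(-5\right) \left(-12\right) \left(-52 + 28\right) = 60 \left(-24\right) = -1440$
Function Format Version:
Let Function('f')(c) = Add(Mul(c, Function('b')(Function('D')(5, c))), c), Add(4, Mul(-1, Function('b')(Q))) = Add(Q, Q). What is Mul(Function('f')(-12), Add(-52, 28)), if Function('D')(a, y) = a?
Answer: -1440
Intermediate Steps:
Function('b')(Q) = Add(4, Mul(-2, Q)) (Function('b')(Q) = Add(4, Mul(-1, Add(Q, Q))) = Add(4, Mul(-1, Mul(2, Q))) = Add(4, Mul(-2, Q)))
Function('f')(c) = Mul(-5, c) (Function('f')(c) = Add(Mul(c, Add(4, Mul(-2, 5))), c) = Add(Mul(c, Add(4, -10)), c) = Add(Mul(c, -6), c) = Add(Mul(-6, c), c) = Mul(-5, c))
Mul(Function('f')(-12), Add(-52, 28)) = Mul(Mul(-5, -12), Add(-52, 28)) = Mul(60, -24) = -1440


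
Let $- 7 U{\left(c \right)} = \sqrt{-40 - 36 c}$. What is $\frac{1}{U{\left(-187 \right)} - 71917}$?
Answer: $- \frac{503419}{36204383267} + \frac{2 \sqrt{1673}}{36204383267} \approx -1.3903 \cdot 10^{-5}$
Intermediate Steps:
$U{\left(c \right)} = - \frac{\sqrt{-40 - 36 c}}{7}$
$\frac{1}{U{\left(-187 \right)} - 71917} = \frac{1}{- \frac{2 \sqrt{-10 - -1683}}{7} - 71917} = \frac{1}{- \frac{2 \sqrt{-10 + 1683}}{7} - 71917} = \frac{1}{- \frac{2 \sqrt{1673}}{7} - 71917} = \frac{1}{-71917 - \frac{2 \sqrt{1673}}{7}}$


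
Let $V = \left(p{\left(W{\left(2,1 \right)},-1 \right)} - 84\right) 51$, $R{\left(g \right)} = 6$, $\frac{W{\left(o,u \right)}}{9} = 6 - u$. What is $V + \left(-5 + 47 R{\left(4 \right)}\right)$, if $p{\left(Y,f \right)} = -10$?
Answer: $-4517$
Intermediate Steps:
$W{\left(o,u \right)} = 54 - 9 u$ ($W{\left(o,u \right)} = 9 \left(6 - u\right) = 54 - 9 u$)
$V = -4794$ ($V = \left(-10 - 84\right) 51 = \left(-94\right) 51 = -4794$)
$V + \left(-5 + 47 R{\left(4 \right)}\right) = -4794 + \left(-5 + 47 \cdot 6\right) = -4794 + \left(-5 + 282\right) = -4794 + 277 = -4517$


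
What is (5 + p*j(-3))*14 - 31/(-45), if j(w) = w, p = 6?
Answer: -8159/45 ≈ -181.31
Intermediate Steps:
(5 + p*j(-3))*14 - 31/(-45) = (5 + 6*(-3))*14 - 31/(-45) = (5 - 18)*14 - 31*(-1/45) = -13*14 + 31/45 = -182 + 31/45 = -8159/45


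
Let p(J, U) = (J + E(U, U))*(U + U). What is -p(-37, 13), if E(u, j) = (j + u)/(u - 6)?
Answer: 6058/7 ≈ 865.43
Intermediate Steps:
E(u, j) = (j + u)/(-6 + u)
p(J, U) = 2*U*(J + 2*U/(-6 + U)) (p(J, U) = (J + (U + U)/(-6 + U))*(U + U) = (J + (2*U)/(-6 + U))*(2*U) = (J + 2*U/(-6 + U))*(2*U) = 2*U*(J + 2*U/(-6 + U)))
-p(-37, 13) = -2*13*(2*13 - 37*(-6 + 13))/(-6 + 13) = -2*13*(26 - 37*7)/7 = -2*13*(26 - 259)/7 = -2*13*(-233)/7 = -1*(-6058/7) = 6058/7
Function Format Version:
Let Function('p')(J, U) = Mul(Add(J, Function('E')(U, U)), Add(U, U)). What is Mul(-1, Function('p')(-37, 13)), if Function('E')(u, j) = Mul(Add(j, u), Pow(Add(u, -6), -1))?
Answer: Rational(6058, 7) ≈ 865.43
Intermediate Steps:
Function('E')(u, j) = Mul(Pow(Add(-6, u), -1), Add(j, u)) (Function('E')(u, j) = Mul(Add(j, u), Pow(Add(-6, u), -1)) = Mul(Pow(Add(-6, u), -1), Add(j, u)))
Function('p')(J, U) = Mul(2, U, Add(J, Mul(2, U, Pow(Add(-6, U), -1)))) (Function('p')(J, U) = Mul(Add(J, Mul(Pow(Add(-6, U), -1), Add(U, U))), Add(U, U)) = Mul(Add(J, Mul(Pow(Add(-6, U), -1), Mul(2, U))), Mul(2, U)) = Mul(Add(J, Mul(2, U, Pow(Add(-6, U), -1))), Mul(2, U)) = Mul(2, U, Add(J, Mul(2, U, Pow(Add(-6, U), -1)))))
Mul(-1, Function('p')(-37, 13)) = Mul(-1, Mul(2, 13, Pow(Add(-6, 13), -1), Add(Mul(2, 13), Mul(-37, Add(-6, 13))))) = Mul(-1, Mul(2, 13, Pow(7, -1), Add(26, Mul(-37, 7)))) = Mul(-1, Mul(2, 13, Rational(1, 7), Add(26, -259))) = Mul(-1, Mul(2, 13, Rational(1, 7), -233)) = Mul(-1, Rational(-6058, 7)) = Rational(6058, 7)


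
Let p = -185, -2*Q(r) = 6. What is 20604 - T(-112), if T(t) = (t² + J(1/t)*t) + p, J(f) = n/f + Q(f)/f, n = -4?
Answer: 96053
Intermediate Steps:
Q(r) = -3 (Q(r) = -½*6 = -3)
J(f) = -7/f (J(f) = -4/f - 3/f = -7/f)
T(t) = -185 - 6*t² (T(t) = (t² + (-7*t)*t) - 185 = (t² - 7*t²) - 185 = -6*t² - 185 = -185 - 6*t²)
20604 - T(-112) = 20604 - (-185 - 6*(-112)²) = 20604 - (-185 - 6*12544) = 20604 - (-185 - 75264) = 20604 - 1*(-75449) = 20604 + 75449 = 96053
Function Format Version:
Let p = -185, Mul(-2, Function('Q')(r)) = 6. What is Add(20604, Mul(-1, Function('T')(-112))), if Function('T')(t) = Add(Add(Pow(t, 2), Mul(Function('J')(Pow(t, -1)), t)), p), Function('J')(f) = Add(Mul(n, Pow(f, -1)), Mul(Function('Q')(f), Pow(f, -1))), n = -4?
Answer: 96053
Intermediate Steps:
Function('Q')(r) = -3 (Function('Q')(r) = Mul(Rational(-1, 2), 6) = -3)
Function('J')(f) = Mul(-7, Pow(f, -1)) (Function('J')(f) = Add(Mul(-4, Pow(f, -1)), Mul(-3, Pow(f, -1))) = Mul(-7, Pow(f, -1)))
Function('T')(t) = Add(-185, Mul(-6, Pow(t, 2))) (Function('T')(t) = Add(Add(Pow(t, 2), Mul(Mul(-7, Pow(Pow(t, -1), -1)), t)), -185) = Add(Add(Pow(t, 2), Mul(Mul(-7, t), t)), -185) = Add(Add(Pow(t, 2), Mul(-7, Pow(t, 2))), -185) = Add(Mul(-6, Pow(t, 2)), -185) = Add(-185, Mul(-6, Pow(t, 2))))
Add(20604, Mul(-1, Function('T')(-112))) = Add(20604, Mul(-1, Add(-185, Mul(-6, Pow(-112, 2))))) = Add(20604, Mul(-1, Add(-185, Mul(-6, 12544)))) = Add(20604, Mul(-1, Add(-185, -75264))) = Add(20604, Mul(-1, -75449)) = Add(20604, 75449) = 96053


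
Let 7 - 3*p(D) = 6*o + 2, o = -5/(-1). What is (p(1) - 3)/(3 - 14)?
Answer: 34/33 ≈ 1.0303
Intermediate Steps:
o = 5 (o = -5*(-1) = 5)
p(D) = -25/3 (p(D) = 7/3 - (6*5 + 2)/3 = 7/3 - (30 + 2)/3 = 7/3 - ⅓*32 = 7/3 - 32/3 = -25/3)
(p(1) - 3)/(3 - 14) = (-25/3 - 3)/(3 - 14) = -34/3/(-11) = -1/11*(-34/3) = 34/33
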